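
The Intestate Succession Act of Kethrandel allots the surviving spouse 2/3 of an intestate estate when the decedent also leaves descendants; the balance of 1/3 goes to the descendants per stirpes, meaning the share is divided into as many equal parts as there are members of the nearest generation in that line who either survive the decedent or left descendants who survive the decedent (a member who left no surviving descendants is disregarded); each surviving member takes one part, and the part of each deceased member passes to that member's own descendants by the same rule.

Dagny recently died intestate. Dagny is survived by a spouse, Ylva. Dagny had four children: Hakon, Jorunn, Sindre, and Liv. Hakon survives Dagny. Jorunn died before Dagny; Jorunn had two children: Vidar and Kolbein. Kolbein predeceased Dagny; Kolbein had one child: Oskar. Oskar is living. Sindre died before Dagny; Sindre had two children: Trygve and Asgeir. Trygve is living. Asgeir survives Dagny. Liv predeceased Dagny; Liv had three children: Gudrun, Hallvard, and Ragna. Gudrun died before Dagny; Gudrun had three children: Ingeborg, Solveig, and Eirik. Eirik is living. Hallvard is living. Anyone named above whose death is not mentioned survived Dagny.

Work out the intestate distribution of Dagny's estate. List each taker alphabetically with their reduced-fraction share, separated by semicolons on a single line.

Asgeir 1/24; Eirik 1/108; Hakon 1/12; Hallvard 1/36; Ingeborg 1/108; Oskar 1/24; Ragna 1/36; Solveig 1/108; Trygve 1/24; Vidar 1/24; Ylva 2/3

Ylva, as surviving spouse, takes 2/3.
The remaining 1/3 passes to Dagny's descendants per stirpes.
The 1/3 is divided into 4 equal shares of 1/12 among Hakon, Jorunn, Sindre, Liv.
Hakon is living and takes 1/12.
Jorunn predeceased; the 1/12 allotted to Jorunn's branch passes to Jorunn's issue by representation.
The 1/12 is divided into 2 equal shares of 1/24 among Vidar, Kolbein.
Vidar is living and takes 1/24.
Kolbein predeceased; the 1/24 allotted to Kolbein's branch passes to Kolbein's issue by representation.
Oskar is the sole taker at this level and receives the full 1/24.
Sindre predeceased; the 1/12 allotted to Sindre's branch passes to Sindre's issue by representation.
The 1/12 is divided into 2 equal shares of 1/24 among Trygve, Asgeir.
Trygve is living and takes 1/24.
Asgeir is living and takes 1/24.
Liv predeceased; the 1/12 allotted to Liv's branch passes to Liv's issue by representation.
The 1/12 is divided into 3 equal shares of 1/36 among Gudrun, Hallvard, Ragna.
Gudrun predeceased; the 1/36 allotted to Gudrun's branch passes to Gudrun's issue by representation.
The 1/36 is divided into 3 equal shares of 1/108 among Ingeborg, Solveig, Eirik.
Ingeborg is living and takes 1/108.
Solveig is living and takes 1/108.
Eirik is living and takes 1/108.
Hallvard is living and takes 1/36.
Ragna is living and takes 1/36.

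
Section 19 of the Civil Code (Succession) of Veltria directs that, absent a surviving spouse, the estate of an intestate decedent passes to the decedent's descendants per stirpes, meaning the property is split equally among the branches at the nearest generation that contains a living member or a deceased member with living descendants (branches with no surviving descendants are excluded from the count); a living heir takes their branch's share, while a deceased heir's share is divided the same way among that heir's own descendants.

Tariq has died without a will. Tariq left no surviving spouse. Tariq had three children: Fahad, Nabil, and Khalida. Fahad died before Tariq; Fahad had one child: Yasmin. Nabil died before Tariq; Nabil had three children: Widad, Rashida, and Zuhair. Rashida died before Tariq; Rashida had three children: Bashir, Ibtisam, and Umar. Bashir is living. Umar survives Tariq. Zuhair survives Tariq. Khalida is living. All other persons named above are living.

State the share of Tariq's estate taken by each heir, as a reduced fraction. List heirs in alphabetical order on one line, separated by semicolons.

There is no surviving spouse, so the entire estate passes to Tariq's descendants per stirpes.
The estate is divided into 3 equal shares of 1/3 among Fahad, Nabil, Khalida.
Fahad predeceased; the 1/3 allotted to Fahad's branch passes to Fahad's issue by representation.
Yasmin is the sole taker at this level and receives the full 1/3.
Nabil predeceased; the 1/3 allotted to Nabil's branch passes to Nabil's issue by representation.
The 1/3 is divided into 3 equal shares of 1/9 among Widad, Rashida, Zuhair.
Widad is living and takes 1/9.
Rashida predeceased; the 1/9 allotted to Rashida's branch passes to Rashida's issue by representation.
The 1/9 is divided into 3 equal shares of 1/27 among Bashir, Ibtisam, Umar.
Bashir is living and takes 1/27.
Ibtisam is living and takes 1/27.
Umar is living and takes 1/27.
Zuhair is living and takes 1/9.
Khalida is living and takes 1/3.

Bashir 1/27; Ibtisam 1/27; Khalida 1/3; Umar 1/27; Widad 1/9; Yasmin 1/3; Zuhair 1/9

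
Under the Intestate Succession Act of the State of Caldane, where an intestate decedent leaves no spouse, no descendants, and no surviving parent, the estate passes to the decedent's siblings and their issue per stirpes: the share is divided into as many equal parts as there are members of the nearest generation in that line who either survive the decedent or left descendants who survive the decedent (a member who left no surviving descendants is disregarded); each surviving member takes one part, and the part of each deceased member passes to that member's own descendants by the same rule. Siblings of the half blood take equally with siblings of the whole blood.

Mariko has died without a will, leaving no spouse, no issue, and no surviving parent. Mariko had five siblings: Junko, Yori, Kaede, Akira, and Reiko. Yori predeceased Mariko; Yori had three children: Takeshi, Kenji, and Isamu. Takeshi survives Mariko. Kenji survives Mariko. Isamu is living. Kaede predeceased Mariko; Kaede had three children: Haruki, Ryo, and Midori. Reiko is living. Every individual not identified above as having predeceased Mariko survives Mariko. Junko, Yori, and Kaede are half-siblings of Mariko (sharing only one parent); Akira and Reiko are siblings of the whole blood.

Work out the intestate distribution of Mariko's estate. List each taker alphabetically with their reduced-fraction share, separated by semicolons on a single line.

Akira 1/5; Haruki 1/15; Isamu 1/15; Junko 1/5; Kenji 1/15; Midori 1/15; Reiko 1/5; Ryo 1/15; Takeshi 1/15

No spouse, descendants, or parent survives, so the estate passes to Mariko's siblings per stirpes.
Half-blood and whole-blood siblings take equally under the stated rule.
The estate is divided into 5 equal shares of 1/5 among Junko, Yori, Kaede, Akira, Reiko.
Junko is living and takes 1/5.
Yori predeceased; the 1/5 allotted to Yori's branch passes to Yori's issue by representation.
The 1/5 is divided into 3 equal shares of 1/15 among Takeshi, Kenji, Isamu.
Takeshi is living and takes 1/15.
Kenji is living and takes 1/15.
Isamu is living and takes 1/15.
Kaede predeceased; the 1/5 allotted to Kaede's branch passes to Kaede's issue by representation.
The 1/5 is divided into 3 equal shares of 1/15 among Haruki, Ryo, Midori.
Haruki is living and takes 1/15.
Ryo is living and takes 1/15.
Midori is living and takes 1/15.
Akira is living and takes 1/5.
Reiko is living and takes 1/5.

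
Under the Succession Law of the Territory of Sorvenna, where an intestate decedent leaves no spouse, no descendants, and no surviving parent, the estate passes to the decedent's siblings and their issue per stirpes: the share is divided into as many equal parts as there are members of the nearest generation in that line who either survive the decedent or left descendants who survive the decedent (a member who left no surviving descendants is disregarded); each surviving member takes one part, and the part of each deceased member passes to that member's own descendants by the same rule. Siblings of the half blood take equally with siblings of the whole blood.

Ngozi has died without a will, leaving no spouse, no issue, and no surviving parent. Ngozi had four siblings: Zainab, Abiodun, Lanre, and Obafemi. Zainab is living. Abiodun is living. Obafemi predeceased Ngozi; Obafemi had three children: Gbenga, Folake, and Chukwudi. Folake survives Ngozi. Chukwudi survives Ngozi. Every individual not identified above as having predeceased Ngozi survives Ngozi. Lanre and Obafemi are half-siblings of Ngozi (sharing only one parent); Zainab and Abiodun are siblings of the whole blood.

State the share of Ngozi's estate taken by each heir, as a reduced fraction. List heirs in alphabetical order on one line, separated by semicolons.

No spouse, descendants, or parent survives, so the estate passes to Ngozi's siblings per stirpes.
Half-blood and whole-blood siblings take equally under the stated rule.
The estate is divided into 4 equal shares of 1/4 among Zainab, Abiodun, Lanre, Obafemi.
Zainab is living and takes 1/4.
Abiodun is living and takes 1/4.
Lanre is living and takes 1/4.
Obafemi predeceased; the 1/4 allotted to Obafemi's branch passes to Obafemi's issue by representation.
The 1/4 is divided into 3 equal shares of 1/12 among Gbenga, Folake, Chukwudi.
Gbenga is living and takes 1/12.
Folake is living and takes 1/12.
Chukwudi is living and takes 1/12.

Abiodun 1/4; Chukwudi 1/12; Folake 1/12; Gbenga 1/12; Lanre 1/4; Zainab 1/4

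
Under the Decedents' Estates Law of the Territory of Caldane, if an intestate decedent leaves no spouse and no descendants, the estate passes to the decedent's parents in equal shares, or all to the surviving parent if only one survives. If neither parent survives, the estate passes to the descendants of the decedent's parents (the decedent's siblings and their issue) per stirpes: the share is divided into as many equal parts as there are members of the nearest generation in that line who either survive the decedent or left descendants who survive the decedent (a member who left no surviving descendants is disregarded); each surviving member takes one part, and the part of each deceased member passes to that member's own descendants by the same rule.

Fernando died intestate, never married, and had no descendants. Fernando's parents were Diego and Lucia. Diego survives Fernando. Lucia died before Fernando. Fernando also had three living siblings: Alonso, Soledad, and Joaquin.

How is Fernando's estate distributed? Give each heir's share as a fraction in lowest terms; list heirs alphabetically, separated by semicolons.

Only one parent, Diego, survives, so Diego takes the entire estate. The siblings take nothing because a surviving parent has priority.

Diego 1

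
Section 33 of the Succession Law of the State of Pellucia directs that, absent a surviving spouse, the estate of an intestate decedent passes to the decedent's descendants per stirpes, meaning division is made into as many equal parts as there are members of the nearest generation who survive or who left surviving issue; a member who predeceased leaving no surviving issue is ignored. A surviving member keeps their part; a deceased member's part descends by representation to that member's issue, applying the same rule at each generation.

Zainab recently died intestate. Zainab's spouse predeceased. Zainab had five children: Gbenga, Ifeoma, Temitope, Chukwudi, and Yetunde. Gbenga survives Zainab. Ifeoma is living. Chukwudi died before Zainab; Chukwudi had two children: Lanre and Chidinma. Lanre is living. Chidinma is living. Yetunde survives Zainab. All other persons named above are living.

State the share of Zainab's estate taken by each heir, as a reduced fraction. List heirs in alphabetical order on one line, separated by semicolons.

There is no surviving spouse, so the entire estate passes to Zainab's descendants per stirpes.
The estate is divided into 5 equal shares of 1/5 among Gbenga, Ifeoma, Temitope, Chukwudi, Yetunde.
Gbenga is living and takes 1/5.
Ifeoma is living and takes 1/5.
Temitope is living and takes 1/5.
Chukwudi predeceased; the 1/5 allotted to Chukwudi's branch passes to Chukwudi's issue by representation.
The 1/5 is divided into 2 equal shares of 1/10 among Lanre, Chidinma.
Lanre is living and takes 1/10.
Chidinma is living and takes 1/10.
Yetunde is living and takes 1/5.

Chidinma 1/10; Gbenga 1/5; Ifeoma 1/5; Lanre 1/10; Temitope 1/5; Yetunde 1/5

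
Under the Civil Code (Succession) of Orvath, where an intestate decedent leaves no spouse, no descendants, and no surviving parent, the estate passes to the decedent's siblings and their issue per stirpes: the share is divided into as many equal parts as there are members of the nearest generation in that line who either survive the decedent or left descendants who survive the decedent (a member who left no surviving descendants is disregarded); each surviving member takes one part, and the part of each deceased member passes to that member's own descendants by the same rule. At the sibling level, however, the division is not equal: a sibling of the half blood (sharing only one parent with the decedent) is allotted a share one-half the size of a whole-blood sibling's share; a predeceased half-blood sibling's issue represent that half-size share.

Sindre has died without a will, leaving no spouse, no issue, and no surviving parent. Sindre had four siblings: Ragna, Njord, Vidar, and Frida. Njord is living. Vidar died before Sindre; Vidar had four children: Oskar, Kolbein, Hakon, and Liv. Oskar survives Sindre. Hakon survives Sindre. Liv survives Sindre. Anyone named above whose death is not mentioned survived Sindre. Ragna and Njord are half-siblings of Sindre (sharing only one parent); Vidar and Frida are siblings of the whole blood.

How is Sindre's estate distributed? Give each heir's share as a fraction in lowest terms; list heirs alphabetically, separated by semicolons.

No spouse, descendants, or parent survives, so the estate passes to Sindre's siblings per stirpes.
Half-blood siblings count for one-half the weight of whole-blood siblings at the initial division.
Dividing 1 in proportion to weights (total weight 3): Ragna (weight 1/2) → 1/6; Njord (weight 1/2) → 1/6; Vidar (weight 1) → 1/3; Frida (weight 1) → 1/3.
Ragna is living and takes 1/6.
Njord is living and takes 1/6.
Vidar predeceased; the 1/3 allotted to Vidar's branch passes to Vidar's issue by representation.
The 1/3 is divided into 4 equal shares of 1/12 among Oskar, Kolbein, Hakon, Liv.
Oskar is living and takes 1/12.
Kolbein is living and takes 1/12.
Hakon is living and takes 1/12.
Liv is living and takes 1/12.
Frida is living and takes 1/3.

Frida 1/3; Hakon 1/12; Kolbein 1/12; Liv 1/12; Njord 1/6; Oskar 1/12; Ragna 1/6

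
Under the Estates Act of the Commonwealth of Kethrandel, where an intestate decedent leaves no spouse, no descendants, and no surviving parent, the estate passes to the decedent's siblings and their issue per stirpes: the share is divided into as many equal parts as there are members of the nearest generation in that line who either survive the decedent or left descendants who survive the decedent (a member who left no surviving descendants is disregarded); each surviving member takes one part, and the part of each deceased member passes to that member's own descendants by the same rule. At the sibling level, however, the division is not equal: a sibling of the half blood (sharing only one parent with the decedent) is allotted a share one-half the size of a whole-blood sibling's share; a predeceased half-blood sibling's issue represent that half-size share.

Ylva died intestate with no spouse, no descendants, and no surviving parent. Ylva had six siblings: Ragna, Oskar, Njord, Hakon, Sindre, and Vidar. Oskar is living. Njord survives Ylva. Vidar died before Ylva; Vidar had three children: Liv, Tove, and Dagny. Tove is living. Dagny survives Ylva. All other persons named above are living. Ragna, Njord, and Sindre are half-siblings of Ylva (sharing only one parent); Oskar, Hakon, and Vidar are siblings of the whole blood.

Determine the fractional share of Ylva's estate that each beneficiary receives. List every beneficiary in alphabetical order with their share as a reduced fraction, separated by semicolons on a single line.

No spouse, descendants, or parent survives, so the estate passes to Ylva's siblings per stirpes.
Half-blood siblings count for one-half the weight of whole-blood siblings at the initial division.
Dividing 1 in proportion to weights (total weight 9/2): Ragna (weight 1/2) → 1/9; Oskar (weight 1) → 2/9; Njord (weight 1/2) → 1/9; Hakon (weight 1) → 2/9; Sindre (weight 1/2) → 1/9; Vidar (weight 1) → 2/9.
Ragna is living and takes 1/9.
Oskar is living and takes 2/9.
Njord is living and takes 1/9.
Hakon is living and takes 2/9.
Sindre is living and takes 1/9.
Vidar predeceased; the 2/9 allotted to Vidar's branch passes to Vidar's issue by representation.
The 2/9 is divided into 3 equal shares of 2/27 among Liv, Tove, Dagny.
Liv is living and takes 2/27.
Tove is living and takes 2/27.
Dagny is living and takes 2/27.

Dagny 2/27; Hakon 2/9; Liv 2/27; Njord 1/9; Oskar 2/9; Ragna 1/9; Sindre 1/9; Tove 2/27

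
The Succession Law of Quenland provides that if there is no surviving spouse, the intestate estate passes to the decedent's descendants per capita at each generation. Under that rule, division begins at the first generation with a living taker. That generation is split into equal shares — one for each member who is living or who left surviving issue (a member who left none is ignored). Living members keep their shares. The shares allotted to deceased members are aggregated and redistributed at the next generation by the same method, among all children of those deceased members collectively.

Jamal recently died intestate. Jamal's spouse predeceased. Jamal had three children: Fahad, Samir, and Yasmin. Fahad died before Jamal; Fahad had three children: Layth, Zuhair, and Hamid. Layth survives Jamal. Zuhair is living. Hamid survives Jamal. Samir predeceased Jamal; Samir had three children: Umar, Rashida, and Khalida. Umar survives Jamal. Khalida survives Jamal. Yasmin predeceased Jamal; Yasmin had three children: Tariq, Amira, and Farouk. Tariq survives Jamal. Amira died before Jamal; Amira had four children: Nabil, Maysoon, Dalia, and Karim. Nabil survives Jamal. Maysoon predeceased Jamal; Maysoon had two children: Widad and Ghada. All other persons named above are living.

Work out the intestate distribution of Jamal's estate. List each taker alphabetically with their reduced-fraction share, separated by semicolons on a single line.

Dalia 1/36; Farouk 1/9; Ghada 1/72; Hamid 1/9; Karim 1/36; Khalida 1/9; Layth 1/9; Nabil 1/36; Rashida 1/9; Tariq 1/9; Umar 1/9; Widad 1/72; Zuhair 1/9

There is no surviving spouse, so the entire estate passes to Jamal's descendants per capita at each generation.
No one at generation 1 (Fahad, Samir, Yasmin) is living; moving to the next generation.
At generation 2 (Layth, Zuhair, Hamid, Umar, Rashida, Khalida, Tariq, Amira, Farouk) there are 9 shares of (1)/9 = 1/9 each.
Living: Layth, Zuhair, Hamid, Umar, Rashida, Khalida, Tariq, and Farouk — each takes 1/9.
Deceased: Amira. That 1/9 share is carried to generation 3.
At generation 3 (Nabil, Maysoon, Dalia, Karim) there are 4 shares of (1/9)/4 = 1/36 each.
Living: Nabil, Dalia, and Karim — each takes 1/36.
Deceased: Maysoon. That 1/36 share is carried to generation 4.
At generation 4 (Widad, Ghada) there are 2 shares of (1/36)/2 = 1/72 each.
Living: Widad and Ghada — each takes 1/72.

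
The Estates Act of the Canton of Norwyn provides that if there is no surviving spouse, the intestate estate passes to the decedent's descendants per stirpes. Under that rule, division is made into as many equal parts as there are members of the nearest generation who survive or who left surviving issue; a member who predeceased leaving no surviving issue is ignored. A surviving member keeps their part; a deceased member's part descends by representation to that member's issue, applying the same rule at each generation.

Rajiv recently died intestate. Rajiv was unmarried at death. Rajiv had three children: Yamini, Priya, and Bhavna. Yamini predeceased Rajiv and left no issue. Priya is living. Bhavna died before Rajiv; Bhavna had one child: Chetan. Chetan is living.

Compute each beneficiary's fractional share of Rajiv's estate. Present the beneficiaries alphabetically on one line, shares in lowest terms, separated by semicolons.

Chetan 1/2; Priya 1/2

There is no surviving spouse, so the entire estate passes to Rajiv's descendants per stirpes.
Yamini left no surviving issue, so that branch lapses and is disregarded.
The estate is divided into 2 equal shares of 1/2 among Priya, Bhavna.
Priya is living and takes 1/2.
Bhavna predeceased; the 1/2 allotted to Bhavna's branch passes to Bhavna's issue by representation.
Chetan is the sole taker at this level and receives the full 1/2.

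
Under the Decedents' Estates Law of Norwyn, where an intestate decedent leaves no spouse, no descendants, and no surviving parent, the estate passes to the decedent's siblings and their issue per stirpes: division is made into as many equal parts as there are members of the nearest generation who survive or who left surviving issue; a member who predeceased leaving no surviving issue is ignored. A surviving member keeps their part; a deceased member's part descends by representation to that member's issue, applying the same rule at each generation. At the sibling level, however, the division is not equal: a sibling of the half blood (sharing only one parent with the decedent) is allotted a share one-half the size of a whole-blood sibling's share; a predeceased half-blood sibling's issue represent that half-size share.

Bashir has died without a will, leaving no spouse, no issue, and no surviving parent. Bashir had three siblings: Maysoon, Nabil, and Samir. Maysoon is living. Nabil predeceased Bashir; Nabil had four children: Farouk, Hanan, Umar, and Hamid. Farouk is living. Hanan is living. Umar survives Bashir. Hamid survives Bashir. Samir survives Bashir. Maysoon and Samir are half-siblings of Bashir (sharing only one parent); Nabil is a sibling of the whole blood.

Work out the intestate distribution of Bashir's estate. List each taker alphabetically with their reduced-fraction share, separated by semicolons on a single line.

No spouse, descendants, or parent survives, so the estate passes to Bashir's siblings per stirpes.
Half-blood siblings count for one-half the weight of whole-blood siblings at the initial division.
Dividing 1 in proportion to weights (total weight 2): Maysoon (weight 1/2) → 1/4; Nabil (weight 1) → 1/2; Samir (weight 1/2) → 1/4.
Maysoon is living and takes 1/4.
Nabil predeceased; the 1/2 allotted to Nabil's branch passes to Nabil's issue by representation.
The 1/2 is divided into 4 equal shares of 1/8 among Farouk, Hanan, Umar, Hamid.
Farouk is living and takes 1/8.
Hanan is living and takes 1/8.
Umar is living and takes 1/8.
Hamid is living and takes 1/8.
Samir is living and takes 1/4.

Farouk 1/8; Hamid 1/8; Hanan 1/8; Maysoon 1/4; Samir 1/4; Umar 1/8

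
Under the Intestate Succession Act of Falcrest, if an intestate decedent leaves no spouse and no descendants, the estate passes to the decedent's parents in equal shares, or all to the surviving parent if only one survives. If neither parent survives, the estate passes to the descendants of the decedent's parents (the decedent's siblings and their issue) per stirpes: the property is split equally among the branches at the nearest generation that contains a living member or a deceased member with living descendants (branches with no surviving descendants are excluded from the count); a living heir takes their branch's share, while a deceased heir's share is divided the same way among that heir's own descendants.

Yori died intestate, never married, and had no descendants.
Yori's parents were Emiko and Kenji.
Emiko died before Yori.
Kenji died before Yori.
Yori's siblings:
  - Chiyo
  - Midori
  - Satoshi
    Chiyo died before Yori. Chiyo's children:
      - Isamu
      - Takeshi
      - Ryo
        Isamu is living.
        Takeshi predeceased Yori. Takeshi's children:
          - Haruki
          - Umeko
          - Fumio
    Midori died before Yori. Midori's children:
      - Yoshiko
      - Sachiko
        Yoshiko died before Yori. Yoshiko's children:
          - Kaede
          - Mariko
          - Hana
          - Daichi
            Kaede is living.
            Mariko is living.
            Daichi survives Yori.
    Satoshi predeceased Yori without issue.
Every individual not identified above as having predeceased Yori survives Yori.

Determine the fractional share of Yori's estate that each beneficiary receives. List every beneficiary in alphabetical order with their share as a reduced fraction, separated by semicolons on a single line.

Neither parent survives and there are no descendants, so the estate passes to Yori's siblings and their issue per stirpes.
Satoshi left no surviving issue, so that branch lapses and is disregarded.
The estate is divided into 2 equal shares of 1/2 among Chiyo, Midori.
Chiyo predeceased; the 1/2 allotted to Chiyo's branch passes to Chiyo's issue by representation.
The 1/2 is divided into 3 equal shares of 1/6 among Isamu, Takeshi, Ryo.
Isamu is living and takes 1/6.
Takeshi predeceased; the 1/6 allotted to Takeshi's branch passes to Takeshi's issue by representation.
The 1/6 is divided into 3 equal shares of 1/18 among Haruki, Umeko, Fumio.
Haruki is living and takes 1/18.
Umeko is living and takes 1/18.
Fumio is living and takes 1/18.
Ryo is living and takes 1/6.
Midori predeceased; the 1/2 allotted to Midori's branch passes to Midori's issue by representation.
The 1/2 is divided into 2 equal shares of 1/4 among Yoshiko, Sachiko.
Yoshiko predeceased; the 1/4 allotted to Yoshiko's branch passes to Yoshiko's issue by representation.
The 1/4 is divided into 4 equal shares of 1/16 among Kaede, Mariko, Hana, Daichi.
Kaede is living and takes 1/16.
Mariko is living and takes 1/16.
Hana is living and takes 1/16.
Daichi is living and takes 1/16.
Sachiko is living and takes 1/4.

Daichi 1/16; Fumio 1/18; Hana 1/16; Haruki 1/18; Isamu 1/6; Kaede 1/16; Mariko 1/16; Ryo 1/6; Sachiko 1/4; Umeko 1/18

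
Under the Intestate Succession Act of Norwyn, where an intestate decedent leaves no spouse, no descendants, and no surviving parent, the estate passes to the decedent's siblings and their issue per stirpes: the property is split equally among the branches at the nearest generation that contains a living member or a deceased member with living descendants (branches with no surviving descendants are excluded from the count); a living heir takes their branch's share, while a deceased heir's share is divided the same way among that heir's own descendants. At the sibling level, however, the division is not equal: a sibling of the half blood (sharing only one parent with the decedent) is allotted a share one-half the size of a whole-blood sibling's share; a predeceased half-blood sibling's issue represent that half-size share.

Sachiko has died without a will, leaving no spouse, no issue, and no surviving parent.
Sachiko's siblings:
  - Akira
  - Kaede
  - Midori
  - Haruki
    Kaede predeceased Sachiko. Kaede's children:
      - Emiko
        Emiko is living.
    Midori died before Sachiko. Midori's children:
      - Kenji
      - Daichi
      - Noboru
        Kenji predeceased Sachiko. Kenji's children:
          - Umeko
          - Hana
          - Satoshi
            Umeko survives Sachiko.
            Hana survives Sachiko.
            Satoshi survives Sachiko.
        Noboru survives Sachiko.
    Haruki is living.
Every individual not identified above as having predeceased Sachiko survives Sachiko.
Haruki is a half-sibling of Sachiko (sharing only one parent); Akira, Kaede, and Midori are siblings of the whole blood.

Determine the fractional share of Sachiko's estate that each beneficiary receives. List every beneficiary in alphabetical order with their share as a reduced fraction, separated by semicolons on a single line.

Akira 2/7; Daichi 2/21; Emiko 2/7; Hana 2/63; Haruki 1/7; Noboru 2/21; Satoshi 2/63; Umeko 2/63

No spouse, descendants, or parent survives, so the estate passes to Sachiko's siblings per stirpes.
Half-blood siblings count for one-half the weight of whole-blood siblings at the initial division.
Dividing 1 in proportion to weights (total weight 7/2): Akira (weight 1) → 2/7; Kaede (weight 1) → 2/7; Midori (weight 1) → 2/7; Haruki (weight 1/2) → 1/7.
Akira is living and takes 2/7.
Kaede predeceased; the 2/7 allotted to Kaede's branch passes to Kaede's issue by representation.
Emiko is the sole taker at this level and receives the full 2/7.
Midori predeceased; the 2/7 allotted to Midori's branch passes to Midori's issue by representation.
The 2/7 is divided into 3 equal shares of 2/21 among Kenji, Daichi, Noboru.
Kenji predeceased; the 2/21 allotted to Kenji's branch passes to Kenji's issue by representation.
The 2/21 is divided into 3 equal shares of 2/63 among Umeko, Hana, Satoshi.
Umeko is living and takes 2/63.
Hana is living and takes 2/63.
Satoshi is living and takes 2/63.
Daichi is living and takes 2/21.
Noboru is living and takes 2/21.
Haruki is living and takes 1/7.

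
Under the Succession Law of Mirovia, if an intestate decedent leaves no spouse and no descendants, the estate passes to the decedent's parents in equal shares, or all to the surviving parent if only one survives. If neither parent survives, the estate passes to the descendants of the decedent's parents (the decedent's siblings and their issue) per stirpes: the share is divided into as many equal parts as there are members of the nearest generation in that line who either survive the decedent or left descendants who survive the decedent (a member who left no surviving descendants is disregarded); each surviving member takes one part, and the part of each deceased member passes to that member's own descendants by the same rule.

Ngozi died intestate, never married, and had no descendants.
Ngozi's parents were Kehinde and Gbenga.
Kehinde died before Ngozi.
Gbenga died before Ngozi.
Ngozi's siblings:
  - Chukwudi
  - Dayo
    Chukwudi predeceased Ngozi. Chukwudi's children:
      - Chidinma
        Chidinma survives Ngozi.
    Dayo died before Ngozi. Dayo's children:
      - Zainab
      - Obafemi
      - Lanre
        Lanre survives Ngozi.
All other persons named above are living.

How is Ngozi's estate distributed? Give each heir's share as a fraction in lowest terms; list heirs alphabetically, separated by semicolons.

Neither parent survives and there are no descendants, so the estate passes to Ngozi's siblings and their issue per stirpes.
The estate is divided into 2 equal shares of 1/2 among Chukwudi, Dayo.
Chukwudi predeceased; the 1/2 allotted to Chukwudi's branch passes to Chukwudi's issue by representation.
Chidinma is the sole taker at this level and receives the full 1/2.
Dayo predeceased; the 1/2 allotted to Dayo's branch passes to Dayo's issue by representation.
The 1/2 is divided into 3 equal shares of 1/6 among Zainab, Obafemi, Lanre.
Zainab is living and takes 1/6.
Obafemi is living and takes 1/6.
Lanre is living and takes 1/6.

Chidinma 1/2; Lanre 1/6; Obafemi 1/6; Zainab 1/6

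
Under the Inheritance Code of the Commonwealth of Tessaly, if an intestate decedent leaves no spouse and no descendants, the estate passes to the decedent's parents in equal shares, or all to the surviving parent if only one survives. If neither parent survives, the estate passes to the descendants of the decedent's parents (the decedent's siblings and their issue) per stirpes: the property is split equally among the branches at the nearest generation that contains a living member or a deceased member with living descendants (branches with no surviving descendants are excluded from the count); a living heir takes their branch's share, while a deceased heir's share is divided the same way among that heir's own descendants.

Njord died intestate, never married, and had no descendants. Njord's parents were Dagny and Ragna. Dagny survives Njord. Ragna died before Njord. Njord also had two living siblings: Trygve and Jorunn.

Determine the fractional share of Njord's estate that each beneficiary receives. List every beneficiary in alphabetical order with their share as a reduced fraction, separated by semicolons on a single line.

Dagny 1

Only one parent, Dagny, survives, so Dagny takes the entire estate. The siblings take nothing because a surviving parent has priority.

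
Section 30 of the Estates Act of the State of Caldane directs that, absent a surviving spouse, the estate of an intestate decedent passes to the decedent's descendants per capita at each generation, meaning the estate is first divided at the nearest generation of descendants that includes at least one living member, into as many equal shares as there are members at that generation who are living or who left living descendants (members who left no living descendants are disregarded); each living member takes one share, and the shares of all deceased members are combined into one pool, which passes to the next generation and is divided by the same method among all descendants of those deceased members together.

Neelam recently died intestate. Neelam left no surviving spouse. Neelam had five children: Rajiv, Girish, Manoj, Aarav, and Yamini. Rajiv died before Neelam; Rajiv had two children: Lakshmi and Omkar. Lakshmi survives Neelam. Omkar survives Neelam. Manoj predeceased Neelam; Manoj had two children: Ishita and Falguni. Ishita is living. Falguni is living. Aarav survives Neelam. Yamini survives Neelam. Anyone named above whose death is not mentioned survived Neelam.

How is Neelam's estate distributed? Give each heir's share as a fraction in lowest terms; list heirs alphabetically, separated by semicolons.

Aarav 1/5; Falguni 1/10; Girish 1/5; Ishita 1/10; Lakshmi 1/10; Omkar 1/10; Yamini 1/5

There is no surviving spouse, so the entire estate passes to Neelam's descendants per capita at each generation.
At generation 1 (Rajiv, Girish, Manoj, Aarav, Yamini) there are 5 shares of (1)/5 = 1/5 each.
Living: Girish, Aarav, and Yamini — each takes 1/5.
Deceased: Rajiv and Manoj. Their combined 2/5 is pooled and carried to generation 2.
At generation 2 (Lakshmi, Omkar, Ishita, Falguni) there are 4 shares of (2/5)/4 = 1/10 each.
Living: Lakshmi, Omkar, Ishita, and Falguni — each takes 1/10.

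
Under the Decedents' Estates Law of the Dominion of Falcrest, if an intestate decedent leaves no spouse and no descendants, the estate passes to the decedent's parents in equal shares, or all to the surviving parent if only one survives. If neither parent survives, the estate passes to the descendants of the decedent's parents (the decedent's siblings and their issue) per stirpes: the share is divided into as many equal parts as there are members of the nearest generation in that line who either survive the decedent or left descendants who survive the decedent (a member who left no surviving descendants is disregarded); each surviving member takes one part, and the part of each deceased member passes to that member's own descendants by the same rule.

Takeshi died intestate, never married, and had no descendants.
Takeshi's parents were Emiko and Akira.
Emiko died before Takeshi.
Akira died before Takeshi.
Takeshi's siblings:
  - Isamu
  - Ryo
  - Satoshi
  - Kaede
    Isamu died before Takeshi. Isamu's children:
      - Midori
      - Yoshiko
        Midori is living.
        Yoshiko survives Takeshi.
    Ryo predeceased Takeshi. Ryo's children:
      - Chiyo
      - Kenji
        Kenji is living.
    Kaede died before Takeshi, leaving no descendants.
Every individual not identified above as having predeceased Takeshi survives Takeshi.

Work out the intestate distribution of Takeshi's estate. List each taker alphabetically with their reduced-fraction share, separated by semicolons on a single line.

Chiyo 1/6; Kenji 1/6; Midori 1/6; Satoshi 1/3; Yoshiko 1/6

Neither parent survives and there are no descendants, so the estate passes to Takeshi's siblings and their issue per stirpes.
Kaede left no surviving issue, so that branch lapses and is disregarded.
The estate is divided into 3 equal shares of 1/3 among Isamu, Ryo, Satoshi.
Isamu predeceased; the 1/3 allotted to Isamu's branch passes to Isamu's issue by representation.
The 1/3 is divided into 2 equal shares of 1/6 among Midori, Yoshiko.
Midori is living and takes 1/6.
Yoshiko is living and takes 1/6.
Ryo predeceased; the 1/3 allotted to Ryo's branch passes to Ryo's issue by representation.
The 1/3 is divided into 2 equal shares of 1/6 among Chiyo, Kenji.
Chiyo is living and takes 1/6.
Kenji is living and takes 1/6.
Satoshi is living and takes 1/3.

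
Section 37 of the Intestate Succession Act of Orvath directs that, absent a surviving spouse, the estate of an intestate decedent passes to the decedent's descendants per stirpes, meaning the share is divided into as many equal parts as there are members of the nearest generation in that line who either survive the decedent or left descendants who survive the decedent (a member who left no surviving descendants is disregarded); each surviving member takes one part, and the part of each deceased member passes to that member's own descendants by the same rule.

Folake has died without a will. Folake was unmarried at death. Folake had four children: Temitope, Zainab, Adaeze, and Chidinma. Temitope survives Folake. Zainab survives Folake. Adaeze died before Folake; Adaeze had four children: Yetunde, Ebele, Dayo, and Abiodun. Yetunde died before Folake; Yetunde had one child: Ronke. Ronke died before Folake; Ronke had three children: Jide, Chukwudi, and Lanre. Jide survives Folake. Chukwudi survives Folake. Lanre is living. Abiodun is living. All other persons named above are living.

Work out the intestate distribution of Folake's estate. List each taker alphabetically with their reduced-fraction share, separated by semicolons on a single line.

There is no surviving spouse, so the entire estate passes to Folake's descendants per stirpes.
The estate is divided into 4 equal shares of 1/4 among Temitope, Zainab, Adaeze, Chidinma.
Temitope is living and takes 1/4.
Zainab is living and takes 1/4.
Adaeze predeceased; the 1/4 allotted to Adaeze's branch passes to Adaeze's issue by representation.
The 1/4 is divided into 4 equal shares of 1/16 among Yetunde, Ebele, Dayo, Abiodun.
Yetunde predeceased; the 1/16 allotted to Yetunde's branch passes to Yetunde's issue by representation.
Ronke's line is the sole branch at this level, so the full 1/16 passes to Ronke's issue by representation.
The 1/16 is divided into 3 equal shares of 1/48 among Jide, Chukwudi, Lanre.
Jide is living and takes 1/48.
Chukwudi is living and takes 1/48.
Lanre is living and takes 1/48.
Ebele is living and takes 1/16.
Dayo is living and takes 1/16.
Abiodun is living and takes 1/16.
Chidinma is living and takes 1/4.

Abiodun 1/16; Chidinma 1/4; Chukwudi 1/48; Dayo 1/16; Ebele 1/16; Jide 1/48; Lanre 1/48; Temitope 1/4; Zainab 1/4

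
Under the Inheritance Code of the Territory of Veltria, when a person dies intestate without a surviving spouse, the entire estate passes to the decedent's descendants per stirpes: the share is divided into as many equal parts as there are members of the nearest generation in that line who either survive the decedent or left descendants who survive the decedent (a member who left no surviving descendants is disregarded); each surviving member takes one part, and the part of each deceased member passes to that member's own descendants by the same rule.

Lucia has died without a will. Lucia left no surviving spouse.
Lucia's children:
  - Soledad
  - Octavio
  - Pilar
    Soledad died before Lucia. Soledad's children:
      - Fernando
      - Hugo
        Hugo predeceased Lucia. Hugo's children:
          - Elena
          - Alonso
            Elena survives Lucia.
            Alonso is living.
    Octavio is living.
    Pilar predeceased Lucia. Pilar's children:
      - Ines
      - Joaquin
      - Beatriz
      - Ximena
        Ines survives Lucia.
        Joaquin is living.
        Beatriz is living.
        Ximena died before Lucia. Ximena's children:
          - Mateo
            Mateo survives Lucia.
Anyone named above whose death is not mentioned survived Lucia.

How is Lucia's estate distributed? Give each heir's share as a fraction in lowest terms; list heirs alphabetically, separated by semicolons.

There is no surviving spouse, so the entire estate passes to Lucia's descendants per stirpes.
The estate is divided into 3 equal shares of 1/3 among Soledad, Octavio, Pilar.
Soledad predeceased; the 1/3 allotted to Soledad's branch passes to Soledad's issue by representation.
The 1/3 is divided into 2 equal shares of 1/6 among Fernando, Hugo.
Fernando is living and takes 1/6.
Hugo predeceased; the 1/6 allotted to Hugo's branch passes to Hugo's issue by representation.
The 1/6 is divided into 2 equal shares of 1/12 among Elena, Alonso.
Elena is living and takes 1/12.
Alonso is living and takes 1/12.
Octavio is living and takes 1/3.
Pilar predeceased; the 1/3 allotted to Pilar's branch passes to Pilar's issue by representation.
The 1/3 is divided into 4 equal shares of 1/12 among Ines, Joaquin, Beatriz, Ximena.
Ines is living and takes 1/12.
Joaquin is living and takes 1/12.
Beatriz is living and takes 1/12.
Ximena predeceased; the 1/12 allotted to Ximena's branch passes to Ximena's issue by representation.
Mateo is the sole taker at this level and receives the full 1/12.

Alonso 1/12; Beatriz 1/12; Elena 1/12; Fernando 1/6; Ines 1/12; Joaquin 1/12; Mateo 1/12; Octavio 1/3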